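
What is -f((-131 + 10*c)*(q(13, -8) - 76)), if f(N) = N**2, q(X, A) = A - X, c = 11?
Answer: -4149369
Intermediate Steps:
-f((-131 + 10*c)*(q(13, -8) - 76)) = -((-131 + 10*11)*((-8 - 1*13) - 76))**2 = -((-131 + 110)*((-8 - 13) - 76))**2 = -(-21*(-21 - 76))**2 = -(-21*(-97))**2 = -1*2037**2 = -1*4149369 = -4149369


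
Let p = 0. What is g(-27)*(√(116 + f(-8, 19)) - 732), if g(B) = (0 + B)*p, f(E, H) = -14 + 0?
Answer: 0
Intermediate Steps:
f(E, H) = -14
g(B) = 0 (g(B) = (0 + B)*0 = B*0 = 0)
g(-27)*(√(116 + f(-8, 19)) - 732) = 0*(√(116 - 14) - 732) = 0*(√102 - 732) = 0*(-732 + √102) = 0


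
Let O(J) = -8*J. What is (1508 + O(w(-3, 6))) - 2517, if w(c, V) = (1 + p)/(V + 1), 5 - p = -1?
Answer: -1017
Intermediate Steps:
p = 6 (p = 5 - 1*(-1) = 5 + 1 = 6)
w(c, V) = 7/(1 + V) (w(c, V) = (1 + 6)/(V + 1) = 7/(1 + V))
(1508 + O(w(-3, 6))) - 2517 = (1508 - 56/(1 + 6)) - 2517 = (1508 - 56/7) - 2517 = (1508 - 8*1) - 2517 = (1508 - 8) - 2517 = 1500 - 2517 = -1017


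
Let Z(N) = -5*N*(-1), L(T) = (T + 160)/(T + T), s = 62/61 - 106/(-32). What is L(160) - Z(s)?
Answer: -20149/976 ≈ -20.644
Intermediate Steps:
s = 4225/976 (s = 62*(1/61) - 106*(-1/32) = 62/61 + 53/16 = 4225/976 ≈ 4.3289)
L(T) = (160 + T)/(2*T) (L(T) = (160 + T)/((2*T)) = (160 + T)*(1/(2*T)) = (160 + T)/(2*T))
Z(N) = 5*N
L(160) - Z(s) = (½)*(160 + 160)/160 - 5*4225/976 = (½)*(1/160)*320 - 1*21125/976 = 1 - 21125/976 = -20149/976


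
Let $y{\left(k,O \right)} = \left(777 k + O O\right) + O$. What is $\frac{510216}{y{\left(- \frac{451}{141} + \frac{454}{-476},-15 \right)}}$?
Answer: $- \frac{815325168}{4820185} \approx -169.15$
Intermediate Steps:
$y{\left(k,O \right)} = O + O^{2} + 777 k$ ($y{\left(k,O \right)} = \left(777 k + O^{2}\right) + O = \left(O^{2} + 777 k\right) + O = O + O^{2} + 777 k$)
$\frac{510216}{y{\left(- \frac{451}{141} + \frac{454}{-476},-15 \right)}} = \frac{510216}{-15 + \left(-15\right)^{2} + 777 \left(- \frac{451}{141} + \frac{454}{-476}\right)} = \frac{510216}{-15 + 225 + 777 \left(\left(-451\right) \frac{1}{141} + 454 \left(- \frac{1}{476}\right)\right)} = \frac{510216}{-15 + 225 + 777 \left(- \frac{451}{141} - \frac{227}{238}\right)} = \frac{510216}{-15 + 225 + 777 \left(- \frac{139345}{33558}\right)} = \frac{510216}{-15 + 225 - \frac{5155765}{1598}} = \frac{510216}{- \frac{4820185}{1598}} = 510216 \left(- \frac{1598}{4820185}\right) = - \frac{815325168}{4820185}$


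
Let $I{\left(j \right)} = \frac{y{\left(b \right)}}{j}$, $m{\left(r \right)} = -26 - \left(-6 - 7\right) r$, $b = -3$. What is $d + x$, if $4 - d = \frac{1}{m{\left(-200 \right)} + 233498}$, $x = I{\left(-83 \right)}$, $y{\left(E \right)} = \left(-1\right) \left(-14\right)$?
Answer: $\frac{73417213}{19162376} \approx 3.8313$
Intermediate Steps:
$y{\left(E \right)} = 14$
$m{\left(r \right)} = -26 + 13 r$ ($m{\left(r \right)} = -26 - - 13 r = -26 + 13 r$)
$I{\left(j \right)} = \frac{14}{j}$
$x = - \frac{14}{83}$ ($x = \frac{14}{-83} = 14 \left(- \frac{1}{83}\right) = - \frac{14}{83} \approx -0.16867$)
$d = \frac{923487}{230872}$ ($d = 4 - \frac{1}{\left(-26 + 13 \left(-200\right)\right) + 233498} = 4 - \frac{1}{\left(-26 - 2600\right) + 233498} = 4 - \frac{1}{-2626 + 233498} = 4 - \frac{1}{230872} = \frac{923487}{230872} \approx 4.0$)
$d + x = \frac{923487}{230872} - \frac{14}{83} = \frac{73417213}{19162376}$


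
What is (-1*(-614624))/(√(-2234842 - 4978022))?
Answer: -76828*I*√112701/112701 ≈ -228.85*I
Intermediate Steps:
(-1*(-614624))/(√(-2234842 - 4978022)) = 614624/(√(-7212864)) = 614624/((8*I*√112701)) = 614624*(-I*√112701/901608) = -76828*I*√112701/112701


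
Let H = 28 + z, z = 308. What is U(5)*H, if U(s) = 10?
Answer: 3360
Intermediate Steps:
H = 336 (H = 28 + 308 = 336)
U(5)*H = 10*336 = 3360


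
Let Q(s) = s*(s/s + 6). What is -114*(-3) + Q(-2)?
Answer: 328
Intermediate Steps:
Q(s) = 7*s (Q(s) = s*(1 + 6) = s*7 = 7*s)
-114*(-3) + Q(-2) = -114*(-3) + 7*(-2) = 342 - 14 = 328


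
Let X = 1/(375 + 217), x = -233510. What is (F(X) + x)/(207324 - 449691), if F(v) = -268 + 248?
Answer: 233530/242367 ≈ 0.96354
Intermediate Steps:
X = 1/592 ≈ 0.0016892
F(v) = -20
(F(X) + x)/(207324 - 449691) = (-20 - 233510)/(207324 - 449691) = -233530/(-242367) = -233530*(-1/242367) = 233530/242367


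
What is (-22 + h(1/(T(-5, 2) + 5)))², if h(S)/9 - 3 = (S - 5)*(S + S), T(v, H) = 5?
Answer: 36481/2500 ≈ 14.592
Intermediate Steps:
h(S) = 27 + 18*S*(-5 + S) (h(S) = 27 + 9*((S - 5)*(S + S)) = 27 + 9*((-5 + S)*(2*S)) = 27 + 9*(2*S*(-5 + S)) = 27 + 18*S*(-5 + S))
(-22 + h(1/(T(-5, 2) + 5)))² = (-22 + (27 - 90/(5 + 5) + 18*(1/(5 + 5))²))² = (-22 + (27 - 90/10 + 18*(1/10)²))² = (-22 + (27 - 90*⅒ + 18*(⅒)²))² = (-22 + (27 - 9 + 18*(1/100)))² = (-22 + (27 - 9 + 9/50))² = (-22 + 909/50)² = (-191/50)² = 36481/2500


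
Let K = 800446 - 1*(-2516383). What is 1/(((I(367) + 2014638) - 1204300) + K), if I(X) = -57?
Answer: 1/4127110 ≈ 2.4230e-7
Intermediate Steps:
K = 3316829 (K = 800446 + 2516383 = 3316829)
1/(((I(367) + 2014638) - 1204300) + K) = 1/(((-57 + 2014638) - 1204300) + 3316829) = 1/((2014581 - 1204300) + 3316829) = 1/(810281 + 3316829) = 1/4127110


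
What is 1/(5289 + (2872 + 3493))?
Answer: 1/11654 ≈ 8.5807e-5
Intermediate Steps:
1/(5289 + (2872 + 3493)) = 1/(5289 + 6365) = 1/11654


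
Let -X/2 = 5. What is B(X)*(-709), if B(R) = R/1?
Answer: 7090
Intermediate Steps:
X = -10 (X = -2*5 = -10)
B(R) = R (B(R) = R*1 = R)
B(X)*(-709) = -10*(-709) = 7090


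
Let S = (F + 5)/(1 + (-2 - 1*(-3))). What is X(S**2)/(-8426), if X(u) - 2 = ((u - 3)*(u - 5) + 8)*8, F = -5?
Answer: -93/4213 ≈ -0.022075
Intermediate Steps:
S = 0 (S = (-5 + 5)/(1 + (-2 - 1*(-3))) = 0/(1 + (-2 + 3)) = 0/(1 + 1) = 0/2 = 0*(1/2) = 0)
X(u) = 66 + 8*(-5 + u)*(-3 + u) (X(u) = 2 + ((u - 3)*(u - 5) + 8)*8 = 2 + ((-3 + u)*(-5 + u) + 8)*8 = 2 + ((-5 + u)*(-3 + u) + 8)*8 = 2 + (8 + (-5 + u)*(-3 + u))*8 = 2 + (64 + 8*(-5 + u)*(-3 + u)) = 66 + 8*(-5 + u)*(-3 + u))
X(S**2)/(-8426) = (186 - 64*0**2 + 8*(0**2)**2)/(-8426) = (186 - 64*0 + 8*0**2)*(-1/8426) = (186 + 0 + 8*0)*(-1/8426) = (186 + 0 + 0)*(-1/8426) = 186*(-1/8426) = -93/4213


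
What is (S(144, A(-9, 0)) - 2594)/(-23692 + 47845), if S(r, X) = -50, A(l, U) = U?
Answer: -2644/24153 ≈ -0.10947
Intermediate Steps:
(S(144, A(-9, 0)) - 2594)/(-23692 + 47845) = (-50 - 2594)/(-23692 + 47845) = -2644/24153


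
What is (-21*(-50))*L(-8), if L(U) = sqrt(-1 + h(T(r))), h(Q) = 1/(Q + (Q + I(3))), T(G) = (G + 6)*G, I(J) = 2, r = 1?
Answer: 525*I*sqrt(15)/2 ≈ 1016.7*I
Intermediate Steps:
T(G) = G*(6 + G) (T(G) = (6 + G)*G = G*(6 + G))
h(Q) = 1/(2 + 2*Q) (h(Q) = 1/(Q + (Q + 2)) = 1/(Q + (2 + Q)) = 1/(2 + 2*Q))
L(U) = I*sqrt(15)/4 (L(U) = sqrt(-1 + 1/(2*(1 + 1*(6 + 1)))) = sqrt(-1 + 1/(2*(1 + 1*7))) = sqrt(-1 + 1/(2*(1 + 7))) = sqrt(-1 + (1/2)/8) = sqrt(-1 + (1/2)*(1/8)) = sqrt(-1 + 1/16) = sqrt(-15/16) = I*sqrt(15)/4)
(-21*(-50))*L(-8) = (-21*(-50))*(I*sqrt(15)/4) = 1050*(I*sqrt(15)/4) = 525*I*sqrt(15)/2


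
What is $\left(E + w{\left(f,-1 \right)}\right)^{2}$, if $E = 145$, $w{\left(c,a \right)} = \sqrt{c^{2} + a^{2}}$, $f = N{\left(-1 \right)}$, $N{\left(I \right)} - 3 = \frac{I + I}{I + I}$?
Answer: $\left(145 + \sqrt{17}\right)^{2} \approx 22238.0$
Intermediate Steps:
$N{\left(I \right)} = 4$ ($N{\left(I \right)} = 3 + \frac{I + I}{I + I} = 3 + \frac{2 I}{2 I} = 3 + 2 I \frac{1}{2 I} = 3 + 1 = 4$)
$f = 4$
$w{\left(c,a \right)} = \sqrt{a^{2} + c^{2}}$
$\left(E + w{\left(f,-1 \right)}\right)^{2} = \left(145 + \sqrt{\left(-1\right)^{2} + 4^{2}}\right)^{2} = \left(145 + \sqrt{1 + 16}\right)^{2} = \left(145 + \sqrt{17}\right)^{2}$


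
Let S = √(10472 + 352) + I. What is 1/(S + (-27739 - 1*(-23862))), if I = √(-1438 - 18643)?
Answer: 1/(-3877 + 2*√2706 + I*√20081) ≈ -0.00026467 - 9.9407e-6*I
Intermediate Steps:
I = I*√20081 (I = √(-20081) = I*√20081 ≈ 141.71*I)
S = 2*√2706 + I*√20081 (S = √(10472 + 352) + I*√20081 = √10824 + I*√20081 = 2*√2706 + I*√20081 ≈ 104.04 + 141.71*I)
1/(S + (-27739 - 1*(-23862))) = 1/((2*√2706 + I*√20081) + (-27739 - 1*(-23862))) = 1/((2*√2706 + I*√20081) + (-27739 + 23862)) = 1/((2*√2706 + I*√20081) - 3877) = 1/(-3877 + 2*√2706 + I*√20081)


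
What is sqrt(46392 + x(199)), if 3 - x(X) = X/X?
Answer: sqrt(46394) ≈ 215.39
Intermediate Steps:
x(X) = 2 (x(X) = 3 - X/X = 3 - 1*1 = 3 - 1 = 2)
sqrt(46392 + x(199)) = sqrt(46392 + 2) = sqrt(46394)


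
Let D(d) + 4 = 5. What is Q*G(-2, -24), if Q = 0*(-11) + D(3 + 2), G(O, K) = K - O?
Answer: -22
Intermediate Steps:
D(d) = 1 (D(d) = -4 + 5 = 1)
Q = 1 (Q = 0*(-11) + 1 = 0 + 1 = 1)
Q*G(-2, -24) = 1*(-24 - 1*(-2)) = 1*(-24 + 2) = 1*(-22) = -22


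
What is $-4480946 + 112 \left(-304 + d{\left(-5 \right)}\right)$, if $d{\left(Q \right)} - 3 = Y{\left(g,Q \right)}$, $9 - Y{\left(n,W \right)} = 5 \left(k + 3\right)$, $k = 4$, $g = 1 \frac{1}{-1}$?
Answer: $-4517570$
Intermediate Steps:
$g = -1$ ($g = 1 \left(-1\right) = -1$)
$Y{\left(n,W \right)} = -26$ ($Y{\left(n,W \right)} = 9 - 5 \left(4 + 3\right) = 9 - 5 \cdot 7 = 9 - 35 = -26$)
$d{\left(Q \right)} = -23$ ($d{\left(Q \right)} = 3 - 26 = -23$)
$-4480946 + 112 \left(-304 + d{\left(-5 \right)}\right) = -4480946 + 112 \left(-304 - 23\right) = -4480946 + 112 \left(-327\right) = -4480946 - 36624 = -4517570$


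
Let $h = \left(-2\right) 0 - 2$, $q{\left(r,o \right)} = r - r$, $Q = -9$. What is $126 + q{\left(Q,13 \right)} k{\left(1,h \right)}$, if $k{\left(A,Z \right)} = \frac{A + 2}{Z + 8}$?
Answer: $126$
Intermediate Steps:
$q{\left(r,o \right)} = 0$
$h = -2$ ($h = 0 - 2 = -2$)
$k{\left(A,Z \right)} = \frac{2 + A}{8 + Z}$
$126 + q{\left(Q,13 \right)} k{\left(1,h \right)} = 126 + 0 \frac{2 + 1}{8 - 2} = 126 + 0 \cdot \frac{1}{6} \cdot 3 = 126 + 0 \cdot \frac{1}{2} = 126 + 0 = 126$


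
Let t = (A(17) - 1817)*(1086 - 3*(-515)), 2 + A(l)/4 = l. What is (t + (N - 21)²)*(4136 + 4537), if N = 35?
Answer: -40090690983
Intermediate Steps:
A(l) = -8 + 4*l
t = -4622667 (t = ((-8 + 4*17) - 1817)*(1086 - 3*(-515)) = ((-8 + 68) - 1817)*(1086 + 1545) = (60 - 1817)*2631 = -1757*2631 = -4622667)
(t + (N - 21)²)*(4136 + 4537) = (-4622667 + (35 - 21)²)*(4136 + 4537) = (-4622667 + 14²)*8673 = (-4622667 + 196)*8673 = -4622471*8673 = -40090690983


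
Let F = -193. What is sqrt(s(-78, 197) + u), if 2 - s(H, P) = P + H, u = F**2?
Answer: 2*sqrt(9283) ≈ 192.70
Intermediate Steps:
u = 37249 (u = (-193)**2 = 37249)
s(H, P) = 2 - H - P (s(H, P) = 2 - (P + H) = 2 - (H + P) = 2 + (-H - P) = 2 - H - P)
sqrt(s(-78, 197) + u) = sqrt((2 - 1*(-78) - 1*197) + 37249) = sqrt((2 + 78 - 197) + 37249) = sqrt(-117 + 37249) = sqrt(37132) = 2*sqrt(9283)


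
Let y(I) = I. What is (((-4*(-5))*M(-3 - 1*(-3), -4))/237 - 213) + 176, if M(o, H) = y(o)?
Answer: -37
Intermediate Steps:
M(o, H) = o
(((-4*(-5))*M(-3 - 1*(-3), -4))/237 - 213) + 176 = (((-4*(-5))*(-3 - 1*(-3)))/237 - 213) + 176 = ((20*(-3 + 3))*(1/237) - 213) + 176 = ((20*0)*(1/237) - 213) + 176 = (0*(1/237) - 213) + 176 = (0 - 213) + 176 = -213 + 176 = -37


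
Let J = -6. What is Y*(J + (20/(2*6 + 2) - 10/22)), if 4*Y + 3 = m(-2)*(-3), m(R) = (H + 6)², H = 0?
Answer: 42957/308 ≈ 139.47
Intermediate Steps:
m(R) = 36 (m(R) = (0 + 6)² = 6² = 36)
Y = -111/4 (Y = -¾ + (36*(-3))/4 = -¾ + (¼)*(-108) = -¾ - 27 = -111/4 ≈ -27.750)
Y*(J + (20/(2*6 + 2) - 10/22)) = -111*(-6 + (20/(2*6 + 2) - 10/22))/4 = -111*(-6 + (20/(12 + 2) - 10*1/22))/4 = -111*(-6 + (20/14 - 5/11))/4 = -111*(-6 + (20*(1/14) - 5/11))/4 = -111*(-6 + (10/7 - 5/11))/4 = -111*(-6 + 75/77)/4 = -111/4*(-387/77) = 42957/308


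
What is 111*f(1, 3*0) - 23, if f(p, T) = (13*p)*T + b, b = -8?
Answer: -911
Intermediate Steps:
f(p, T) = -8 + 13*T*p (f(p, T) = (13*p)*T - 8 = 13*T*p - 8 = -8 + 13*T*p)
111*f(1, 3*0) - 23 = 111*(-8 + 13*(3*0)*1) - 23 = 111*(-8 + 13*0*1) - 23 = 111*(-8 + 0) - 23 = 111*(-8) - 23 = -888 - 23 = -911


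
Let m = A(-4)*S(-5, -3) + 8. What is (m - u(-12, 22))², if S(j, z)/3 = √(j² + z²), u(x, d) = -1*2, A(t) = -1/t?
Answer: 953/8 + 15*√34 ≈ 206.59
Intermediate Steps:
u(x, d) = -2
S(j, z) = 3*√(j² + z²)
m = 8 + 3*√34/4 (m = (-1/(-4))*(3*√((-5)² + (-3)²)) + 8 = (-1*(-¼))*(3*√(25 + 9)) + 8 = (3*√34)/4 + 8 = 3*√34/4 + 8 = 8 + 3*√34/4 ≈ 12.373)
(m - u(-12, 22))² = ((8 + 3*√34/4) - 1*(-2))² = ((8 + 3*√34/4) + 2)² = (10 + 3*√34/4)²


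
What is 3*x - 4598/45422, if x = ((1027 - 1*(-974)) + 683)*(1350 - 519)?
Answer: 151964113433/22711 ≈ 6.6912e+6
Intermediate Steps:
x = 2230404 (x = ((1027 + 974) + 683)*831 = (2001 + 683)*831 = 2684*831 = 2230404)
3*x - 4598/45422 = 3*2230404 - 4598/45422 = 6691212 - 4598*1/45422 = 6691212 - 2299/22711 = 151964113433/22711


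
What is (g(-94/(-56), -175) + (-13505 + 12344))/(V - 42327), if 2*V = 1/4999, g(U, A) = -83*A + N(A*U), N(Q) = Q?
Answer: -261352719/846370690 ≈ -0.30879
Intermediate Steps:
g(U, A) = -83*A + A*U
V = 1/9998 (V = (½)/4999 = (½)*(1/4999) = 1/9998 ≈ 0.00010002)
(g(-94/(-56), -175) + (-13505 + 12344))/(V - 42327) = (-175*(-83 - 94/(-56)) + (-13505 + 12344))/(1/9998 - 42327) = (-175*(-83 - 94*(-1/56)) - 1161)/(-423185345/9998) = (-175*(-83 + 47/28) - 1161)*(-9998/423185345) = (-175*(-2277/28) - 1161)*(-9998/423185345) = (56925/4 - 1161)*(-9998/423185345) = (52281/4)*(-9998/423185345) = -261352719/846370690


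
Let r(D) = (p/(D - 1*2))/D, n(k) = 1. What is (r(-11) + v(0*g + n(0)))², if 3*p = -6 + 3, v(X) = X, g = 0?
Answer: 20164/20449 ≈ 0.98606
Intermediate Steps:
p = -1 (p = (-6 + 3)/3 = (⅓)*(-3) = -1)
r(D) = -1/(D*(-2 + D)) (r(D) = (-1/(D - 1*2))/D = (-1/(D - 2))/D = (-1/(-2 + D))/D = -1/(D*(-2 + D)))
(r(-11) + v(0*g + n(0)))² = (-1/(-11*(-2 - 11)) + (0*0 + 1))² = (-1*(-1/11)/(-13) + (0 + 1))² = (-1*(-1/11)*(-1/13) + 1)² = (-1/143 + 1)² = (142/143)² = 20164/20449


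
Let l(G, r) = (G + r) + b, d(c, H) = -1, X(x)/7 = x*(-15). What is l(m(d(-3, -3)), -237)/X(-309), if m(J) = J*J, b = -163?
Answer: -19/1545 ≈ -0.012298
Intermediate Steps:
X(x) = -105*x (X(x) = 7*(x*(-15)) = 7*(-15*x) = -105*x)
m(J) = J²
l(G, r) = -163 + G + r (l(G, r) = (G + r) - 163 = -163 + G + r)
l(m(d(-3, -3)), -237)/X(-309) = (-163 + (-1)² - 237)/((-105*(-309))) = (-163 + 1 - 237)/32445 = -399*1/32445 = -19/1545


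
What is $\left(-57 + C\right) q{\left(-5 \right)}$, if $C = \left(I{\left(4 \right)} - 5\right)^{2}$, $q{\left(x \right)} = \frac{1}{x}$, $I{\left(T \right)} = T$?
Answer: $\frac{56}{5} \approx 11.2$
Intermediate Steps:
$C = 1$ ($C = \left(4 - 5\right)^{2} = \left(-1\right)^{2} = 1$)
$\left(-57 + C\right) q{\left(-5 \right)} = \frac{-57 + 1}{-5} = \left(-56\right) \left(- \frac{1}{5}\right) = \frac{56}{5}$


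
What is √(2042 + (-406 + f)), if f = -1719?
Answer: I*√83 ≈ 9.1104*I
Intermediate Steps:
√(2042 + (-406 + f)) = √(2042 + (-406 - 1719)) = √(2042 - 2125) = √(-83) = I*√83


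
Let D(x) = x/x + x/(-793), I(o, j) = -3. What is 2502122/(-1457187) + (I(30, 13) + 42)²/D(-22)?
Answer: 1755551242181/1187607405 ≈ 1478.2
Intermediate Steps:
D(x) = 1 - x/793 (D(x) = 1 + x*(-1/793) = 1 - x/793)
2502122/(-1457187) + (I(30, 13) + 42)²/D(-22) = 2502122/(-1457187) + (-3 + 42)²/(1 - 1/793*(-22)) = 2502122*(-1/1457187) + 39²/(1 + 22/793) = -2502122/1457187 + 1521/(815/793) = -2502122/1457187 + 1521*(793/815) = -2502122/1457187 + 1206153/815 = 1755551242181/1187607405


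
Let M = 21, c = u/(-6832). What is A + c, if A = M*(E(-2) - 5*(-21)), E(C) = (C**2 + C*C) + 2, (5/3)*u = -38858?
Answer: 41306487/17080 ≈ 2418.4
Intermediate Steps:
u = -116574/5 (u = (3/5)*(-38858) = -116574/5 ≈ -23315.)
c = 58287/17080 (c = -116574/5/(-6832) = -116574/5*(-1/6832) = 58287/17080 ≈ 3.4126)
E(C) = 2 + 2*C**2 (E(C) = (C**2 + C**2) + 2 = 2*C**2 + 2 = 2 + 2*C**2)
A = 2415 (A = 21*((2 + 2*(-2)**2) - 5*(-21)) = 21*((2 + 2*4) + 105) = 21*((2 + 8) + 105) = 21*(10 + 105) = 21*115 = 2415)
A + c = 2415 + 58287/17080 = 41306487/17080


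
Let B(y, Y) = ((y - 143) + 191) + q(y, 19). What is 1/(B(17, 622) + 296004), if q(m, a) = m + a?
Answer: 1/296105 ≈ 3.3772e-6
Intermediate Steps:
q(m, a) = a + m
B(y, Y) = 67 + 2*y (B(y, Y) = ((y - 143) + 191) + (19 + y) = ((-143 + y) + 191) + (19 + y) = (48 + y) + (19 + y) = 67 + 2*y)
1/(B(17, 622) + 296004) = 1/((67 + 2*17) + 296004) = 1/((67 + 34) + 296004) = 1/(101 + 296004) = 1/296105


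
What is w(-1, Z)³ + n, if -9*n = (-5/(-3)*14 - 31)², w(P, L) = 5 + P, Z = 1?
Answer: 4655/81 ≈ 57.469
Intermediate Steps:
n = -529/81 (n = -(-5/(-3)*14 - 31)²/9 = -(-5*(-⅓)*14 - 31)²/9 = -((5/3)*14 - 31)²/9 = -(70/3 - 31)²/9 = -(-23/3)²/9 = -⅑*529/9 = -529/81 ≈ -6.5309)
w(-1, Z)³ + n = (5 - 1)³ - 529/81 = 4³ - 529/81 = 64 - 529/81 = 4655/81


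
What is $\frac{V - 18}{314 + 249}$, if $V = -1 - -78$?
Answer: $\frac{59}{563} \approx 0.1048$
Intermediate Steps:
$V = 77$ ($V = -1 + 78 = 77$)
$\frac{V - 18}{314 + 249} = \frac{77 - 18}{314 + 249} = \frac{59}{563}$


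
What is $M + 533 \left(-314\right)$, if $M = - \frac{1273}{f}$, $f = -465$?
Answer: $- \frac{77822057}{465} \approx -1.6736 \cdot 10^{5}$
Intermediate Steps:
$M = \frac{1273}{465}$ ($M = - \frac{1273}{-465} = \left(-1273\right) \left(- \frac{1}{465}\right) = \frac{1273}{465} \approx 2.7376$)
$M + 533 \left(-314\right) = \frac{1273}{465} + 533 \left(-314\right) = \frac{1273}{465} - 167362 = - \frac{77822057}{465}$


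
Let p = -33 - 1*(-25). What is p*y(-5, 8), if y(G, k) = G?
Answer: 40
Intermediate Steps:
p = -8 (p = -33 + 25 = -8)
p*y(-5, 8) = -8*(-5) = 40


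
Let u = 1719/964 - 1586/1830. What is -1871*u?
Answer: -24796363/14460 ≈ -1714.8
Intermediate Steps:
u = 13253/14460 (u = 1719*(1/964) - 1586*1/1830 = 1719/964 - 13/15 = 13253/14460 ≈ 0.91653)
-1871*u = -1871*13253/14460 = -24796363/14460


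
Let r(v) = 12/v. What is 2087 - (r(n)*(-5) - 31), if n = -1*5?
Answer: 2106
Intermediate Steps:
n = -5
2087 - (r(n)*(-5) - 31) = 2087 - ((12/(-5))*(-5) - 31) = 2087 - ((12*(-1/5))*(-5) - 31) = 2087 - (-12/5*(-5) - 31) = 2087 - (12 - 31) = 2087 - 1*(-19) = 2087 + 19 = 2106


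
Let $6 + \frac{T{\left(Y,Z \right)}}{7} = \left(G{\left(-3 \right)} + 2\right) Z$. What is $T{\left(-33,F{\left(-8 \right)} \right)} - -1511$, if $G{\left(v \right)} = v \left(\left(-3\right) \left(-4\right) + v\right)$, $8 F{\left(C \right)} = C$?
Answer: $1644$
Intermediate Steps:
$F{\left(C \right)} = \frac{C}{8}$
$G{\left(v \right)} = v \left(12 + v\right)$
$T{\left(Y,Z \right)} = -42 - 175 Z$ ($T{\left(Y,Z \right)} = -42 + 7 \left(- 3 \left(12 - 3\right) + 2\right) Z = -42 + 7 \left(\left(-3\right) 9 + 2\right) Z = -42 + 7 \left(-27 + 2\right) Z = -42 + 7 \left(- 25 Z\right) = -42 - 175 Z$)
$T{\left(-33,F{\left(-8 \right)} \right)} - -1511 = \left(-42 - 175 \cdot \frac{1}{8} \left(-8\right)\right) - -1511 = \left(-42 - -175\right) + 1511 = \left(-42 + 175\right) + 1511 = 133 + 1511 = 1644$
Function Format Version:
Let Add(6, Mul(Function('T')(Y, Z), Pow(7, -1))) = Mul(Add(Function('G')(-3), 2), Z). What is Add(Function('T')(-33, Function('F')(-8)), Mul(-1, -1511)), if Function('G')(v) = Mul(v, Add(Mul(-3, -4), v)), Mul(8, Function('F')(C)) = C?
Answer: 1644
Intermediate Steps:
Function('F')(C) = Mul(Rational(1, 8), C)
Function('G')(v) = Mul(v, Add(12, v))
Function('T')(Y, Z) = Add(-42, Mul(-175, Z)) (Function('T')(Y, Z) = Add(-42, Mul(7, Mul(Add(Mul(-3, Add(12, -3)), 2), Z))) = Add(-42, Mul(7, Mul(Add(Mul(-3, 9), 2), Z))) = Add(-42, Mul(7, Mul(Add(-27, 2), Z))) = Add(-42, Mul(7, Mul(-25, Z))) = Add(-42, Mul(-175, Z)))
Add(Function('T')(-33, Function('F')(-8)), Mul(-1, -1511)) = Add(Add(-42, Mul(-175, Mul(Rational(1, 8), -8))), Mul(-1, -1511)) = Add(Add(-42, Mul(-175, -1)), 1511) = Add(Add(-42, 175), 1511) = Add(133, 1511) = 1644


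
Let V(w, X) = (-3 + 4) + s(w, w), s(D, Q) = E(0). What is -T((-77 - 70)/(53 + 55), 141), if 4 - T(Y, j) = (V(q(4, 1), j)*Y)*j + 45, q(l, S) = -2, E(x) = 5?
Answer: -2221/2 ≈ -1110.5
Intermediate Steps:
s(D, Q) = 5
V(w, X) = 6 (V(w, X) = (-3 + 4) + 5 = 1 + 5 = 6)
T(Y, j) = -41 - 6*Y*j (T(Y, j) = 4 - ((6*Y)*j + 45) = 4 - (6*Y*j + 45) = 4 - (45 + 6*Y*j) = 4 + (-45 - 6*Y*j) = -41 - 6*Y*j)
-T((-77 - 70)/(53 + 55), 141) = -(-41 - 6*(-77 - 70)/(53 + 55)*141) = -(-41 - 6*(-147/108)*141) = -(-41 - 6*(-147*1/108)*141) = -(-41 - 6*(-49/36)*141) = -(-41 + 2303/2) = -1*2221/2 = -2221/2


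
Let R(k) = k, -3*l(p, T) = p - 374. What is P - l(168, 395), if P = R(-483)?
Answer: -1655/3 ≈ -551.67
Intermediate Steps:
l(p, T) = 374/3 - p/3 (l(p, T) = -(p - 374)/3 = -(-374 + p)/3 = 374/3 - p/3)
P = -483
P - l(168, 395) = -483 - (374/3 - ⅓*168) = -483 - (374/3 - 56) = -483 - 1*206/3 = -483 - 206/3 = -1655/3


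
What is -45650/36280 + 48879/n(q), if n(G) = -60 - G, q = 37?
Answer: -177775817/351916 ≈ -505.17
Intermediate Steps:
-45650/36280 + 48879/n(q) = -45650/36280 + 48879/(-60 - 1*37) = -45650*1/36280 + 48879/(-60 - 37) = -4565/3628 + 48879/(-97) = -4565/3628 + 48879*(-1/97) = -4565/3628 - 48879/97 = -177775817/351916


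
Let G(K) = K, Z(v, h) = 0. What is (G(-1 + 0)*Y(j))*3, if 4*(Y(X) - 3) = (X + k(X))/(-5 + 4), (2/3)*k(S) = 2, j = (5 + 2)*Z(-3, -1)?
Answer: -27/4 ≈ -6.7500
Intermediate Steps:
j = 0 (j = (5 + 2)*0 = 7*0 = 0)
k(S) = 3 (k(S) = (3/2)*2 = 3)
Y(X) = 9/4 - X/4 (Y(X) = 3 + ((X + 3)/(-5 + 4))/4 = 3 + ((3 + X)/(-1))/4 = 3 + ((3 + X)*(-1))/4 = 3 + (-3 - X)/4 = 3 + (-3/4 - X/4) = 9/4 - X/4)
(G(-1 + 0)*Y(j))*3 = ((-1 + 0)*(9/4 - 1/4*0))*3 = -(9/4 + 0)*3 = -1*9/4*3 = -9/4*3 = -27/4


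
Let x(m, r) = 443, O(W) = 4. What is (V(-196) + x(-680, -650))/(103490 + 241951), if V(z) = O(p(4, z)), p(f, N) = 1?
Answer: 149/115147 ≈ 0.0012940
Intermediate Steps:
V(z) = 4
(V(-196) + x(-680, -650))/(103490 + 241951) = (4 + 443)/(103490 + 241951) = 447/345441 = 447*(1/345441) = 149/115147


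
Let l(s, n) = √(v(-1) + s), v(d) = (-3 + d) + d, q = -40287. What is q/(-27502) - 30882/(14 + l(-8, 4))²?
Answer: 21*(53716*√13 + 40092583*I)/(27502*(-183*I + 28*√13)) ≈ -127.91 + 71.374*I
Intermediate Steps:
v(d) = -3 + 2*d
l(s, n) = √(-5 + s) (l(s, n) = √((-3 + 2*(-1)) + s) = √((-3 - 2) + s) = √(-5 + s))
q/(-27502) - 30882/(14 + l(-8, 4))² = -40287/(-27502) - 30882/(14 + √(-5 - 8))² = -40287*(-1/27502) - 30882/(14 + √(-13))² = 40287/27502 - 30882/(14 + I*√13)²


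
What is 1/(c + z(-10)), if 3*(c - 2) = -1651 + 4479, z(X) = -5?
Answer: 3/2819 ≈ 0.0010642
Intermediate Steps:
c = 2834/3 (c = 2 + (-1651 + 4479)/3 = 2 + (⅓)*2828 = 2 + 2828/3 = 2834/3 ≈ 944.67)
1/(c + z(-10)) = 1/(2834/3 - 5) = 1/(2819/3) = 3/2819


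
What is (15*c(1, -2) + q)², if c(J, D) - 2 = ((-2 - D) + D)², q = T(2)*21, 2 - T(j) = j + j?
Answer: 2304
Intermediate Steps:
T(j) = 2 - 2*j (T(j) = 2 - (j + j) = 2 - 2*j)
q = -42 (q = (2 - 2*2)*21 = (2 - 4)*21 = -2*21 = -42)
c(J, D) = 6 (c(J, D) = 2 + ((-2 - D) + D)² = 2 + (-2)² = 2 + 4 = 6)
(15*c(1, -2) + q)² = (15*6 - 42)² = (90 - 42)² = 48² = 2304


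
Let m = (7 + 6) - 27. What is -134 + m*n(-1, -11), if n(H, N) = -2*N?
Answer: -442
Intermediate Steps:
m = -14 (m = 13 - 27 = -14)
-134 + m*n(-1, -11) = -134 - (-28)*(-11) = -134 - 14*22 = -134 - 308 = -442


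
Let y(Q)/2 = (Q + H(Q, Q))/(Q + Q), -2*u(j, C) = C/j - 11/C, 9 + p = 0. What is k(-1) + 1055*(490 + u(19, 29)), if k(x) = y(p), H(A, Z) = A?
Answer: 284507172/551 ≈ 5.1635e+5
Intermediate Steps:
p = -9 (p = -9 + 0 = -9)
u(j, C) = 11/(2*C) - C/(2*j) (u(j, C) = -(C/j - 11/C)/2 = -(-11/C + C/j)/2 = 11/(2*C) - C/(2*j))
y(Q) = 2 (y(Q) = 2*((Q + Q)/(Q + Q)) = 2*((2*Q)/((2*Q))) = 2*((2*Q)*(1/(2*Q))) = 2*1 = 2)
k(x) = 2
k(-1) + 1055*(490 + u(19, 29)) = 2 + 1055*(490 + ((11/2)/29 - 1/2*29/19)) = 2 + 1055*(490 + ((11/2)*(1/29) - 1/2*29*1/19)) = 2 + 1055*(490 + (11/58 - 29/38)) = 2 + 1055*(490 - 316/551) = 2 + 1055*(269674/551) = 2 + 284506070/551 = 284507172/551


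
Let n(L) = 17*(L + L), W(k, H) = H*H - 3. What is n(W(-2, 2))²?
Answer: 1156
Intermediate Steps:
W(k, H) = -3 + H² (W(k, H) = H² - 3 = -3 + H²)
n(L) = 34*L (n(L) = 17*(2*L) = 34*L)
n(W(-2, 2))² = (34*(-3 + 2²))² = (34*(-3 + 4))² = (34*1)² = 34² = 1156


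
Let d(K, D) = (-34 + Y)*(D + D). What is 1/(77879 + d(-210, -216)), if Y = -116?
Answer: 1/142679 ≈ 7.0087e-6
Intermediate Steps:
d(K, D) = -300*D (d(K, D) = (-34 - 116)*(D + D) = -300*D)
1/(77879 + d(-210, -216)) = 1/(77879 - 300*(-216)) = 1/(77879 + 64800) = 1/142679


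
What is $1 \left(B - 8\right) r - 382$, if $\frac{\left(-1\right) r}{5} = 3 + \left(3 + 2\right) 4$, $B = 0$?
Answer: $538$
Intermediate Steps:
$r = -115$ ($r = - 5 \left(3 + \left(3 + 2\right) 4\right) = - 5 \left(3 + 5 \cdot 4\right) = - 5 \left(3 + 20\right) = \left(-5\right) 23 = -115$)
$1 \left(B - 8\right) r - 382 = 1 \left(0 - 8\right) \left(-115\right) - 382 = 1 \left(-8\right) \left(-115\right) - 382 = \left(-8\right) \left(-115\right) - 382 = 920 - 382 = 538$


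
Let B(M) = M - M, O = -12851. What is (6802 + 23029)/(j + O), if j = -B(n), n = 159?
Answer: -29831/12851 ≈ -2.3213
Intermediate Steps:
B(M) = 0
j = 0 (j = -1*0 = 0)
(6802 + 23029)/(j + O) = (6802 + 23029)/(0 - 12851) = 29831/(-12851) = 29831*(-1/12851) = -29831/12851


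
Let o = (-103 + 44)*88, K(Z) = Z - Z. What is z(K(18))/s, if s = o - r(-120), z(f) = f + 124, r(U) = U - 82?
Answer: -62/2495 ≈ -0.024850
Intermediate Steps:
r(U) = -82 + U
K(Z) = 0
z(f) = 124 + f
o = -5192 (o = -59*88 = -5192)
s = -4990 (s = -5192 - (-82 - 120) = -5192 - 1*(-202) = -5192 + 202 = -4990)
z(K(18))/s = (124 + 0)/(-4990) = 124*(-1/4990) = -62/2495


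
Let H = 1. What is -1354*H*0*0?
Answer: 0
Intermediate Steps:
-1354*H*0*0 = -1354*1*0*0 = -0*0 = -1354*0 = 0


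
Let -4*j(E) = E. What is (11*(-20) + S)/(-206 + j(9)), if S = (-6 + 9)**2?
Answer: 844/833 ≈ 1.0132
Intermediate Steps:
j(E) = -E/4
S = 9 (S = 3**2 = 9)
(11*(-20) + S)/(-206 + j(9)) = (11*(-20) + 9)/(-206 - 1/4*9) = (-220 + 9)/(-206 - 9/4) = -211/(-833/4) = -211*(-4/833) = 844/833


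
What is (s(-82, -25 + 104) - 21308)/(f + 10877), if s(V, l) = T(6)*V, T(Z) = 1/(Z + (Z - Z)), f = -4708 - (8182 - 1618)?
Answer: 12793/237 ≈ 53.979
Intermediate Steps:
f = -11272 (f = -4708 - 1*6564 = -4708 - 6564 = -11272)
T(Z) = 1/Z (T(Z) = 1/(Z + 0) = 1/Z)
s(V, l) = V/6
(s(-82, -25 + 104) - 21308)/(f + 10877) = ((⅙)*(-82) - 21308)/(-11272 + 10877) = (-41/3 - 21308)/(-395) = -63965/3*(-1/395) = 12793/237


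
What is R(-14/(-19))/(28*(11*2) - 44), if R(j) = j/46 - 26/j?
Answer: -53945/874874 ≈ -0.061660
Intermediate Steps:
R(j) = -26/j + j/46 (R(j) = j*(1/46) - 26/j = j/46 - 26/j = -26/j + j/46)
R(-14/(-19))/(28*(11*2) - 44) = (-26/((-14/(-19))) + (-14/(-19))/46)/(28*(11*2) - 44) = (-26/((-14*(-1/19))) + (-14*(-1/19))/46)/(28*22 - 44) = (-26/14/19 + (1/46)*(14/19))/(616 - 44) = (-26*19/14 + 7/437)/572 = (-247/7 + 7/437)*(1/572) = -107890/3059*1/572 = -53945/874874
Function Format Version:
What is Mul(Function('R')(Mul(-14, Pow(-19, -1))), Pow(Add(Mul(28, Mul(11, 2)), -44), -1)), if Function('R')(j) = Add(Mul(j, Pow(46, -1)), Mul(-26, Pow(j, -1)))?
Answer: Rational(-53945, 874874) ≈ -0.061660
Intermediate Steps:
Function('R')(j) = Add(Mul(-26, Pow(j, -1)), Mul(Rational(1, 46), j)) (Function('R')(j) = Add(Mul(j, Rational(1, 46)), Mul(-26, Pow(j, -1))) = Add(Mul(Rational(1, 46), j), Mul(-26, Pow(j, -1))) = Add(Mul(-26, Pow(j, -1)), Mul(Rational(1, 46), j)))
Mul(Function('R')(Mul(-14, Pow(-19, -1))), Pow(Add(Mul(28, Mul(11, 2)), -44), -1)) = Mul(Add(Mul(-26, Pow(Mul(-14, Pow(-19, -1)), -1)), Mul(Rational(1, 46), Mul(-14, Pow(-19, -1)))), Pow(Add(Mul(28, Mul(11, 2)), -44), -1)) = Mul(Add(Mul(-26, Pow(Mul(-14, Rational(-1, 19)), -1)), Mul(Rational(1, 46), Mul(-14, Rational(-1, 19)))), Pow(Add(Mul(28, 22), -44), -1)) = Mul(Add(Mul(-26, Pow(Rational(14, 19), -1)), Mul(Rational(1, 46), Rational(14, 19))), Pow(Add(616, -44), -1)) = Mul(Add(Mul(-26, Rational(19, 14)), Rational(7, 437)), Pow(572, -1)) = Mul(Add(Rational(-247, 7), Rational(7, 437)), Rational(1, 572)) = Mul(Rational(-107890, 3059), Rational(1, 572)) = Rational(-53945, 874874)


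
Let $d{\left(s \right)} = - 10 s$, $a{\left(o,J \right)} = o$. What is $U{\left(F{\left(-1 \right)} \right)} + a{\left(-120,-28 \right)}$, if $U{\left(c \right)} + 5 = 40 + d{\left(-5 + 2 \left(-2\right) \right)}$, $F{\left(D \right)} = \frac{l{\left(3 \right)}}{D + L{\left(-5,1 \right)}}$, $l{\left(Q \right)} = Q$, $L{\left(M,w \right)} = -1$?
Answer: $5$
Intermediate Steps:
$F{\left(D \right)} = \frac{3}{-1 + D}$ ($F{\left(D \right)} = \frac{3}{D - 1} = \frac{3}{-1 + D}$)
$U{\left(c \right)} = 125$ ($U{\left(c \right)} = -5 - \left(-40 + 10 \left(-5 + 2 \left(-2\right)\right)\right) = -5 - \left(-40 + 10 \left(-5 - 4\right)\right) = -5 + \left(40 - -90\right) = -5 + \left(40 + 90\right) = -5 + 130 = 125$)
$U{\left(F{\left(-1 \right)} \right)} + a{\left(-120,-28 \right)} = 125 - 120 = 5$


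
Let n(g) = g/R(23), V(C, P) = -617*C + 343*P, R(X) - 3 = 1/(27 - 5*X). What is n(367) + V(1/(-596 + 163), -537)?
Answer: -20961340450/113879 ≈ -1.8407e+5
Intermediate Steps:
R(X) = 3 + 1/(27 - 5*X)
n(g) = 88*g/263 (n(g) = g/(((-82 + 15*23)/(-27 + 5*23))) = g/(((-82 + 345)/(-27 + 115))) = g/((263/88)) = g/(((1/88)*263)) = g/(263/88) = g*(88/263) = 88*g/263)
n(367) + V(1/(-596 + 163), -537) = (88/263)*367 + (-617/(-596 + 163) + 343*(-537)) = 32296/263 + (-617/(-433) - 184191) = 32296/263 + (-617*(-1/433) - 184191) = 32296/263 + (617/433 - 184191) = 32296/263 - 79754086/433 = -20961340450/113879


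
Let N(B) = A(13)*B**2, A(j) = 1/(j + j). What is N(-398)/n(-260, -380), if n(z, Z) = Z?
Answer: -39601/2470 ≈ -16.033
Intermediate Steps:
A(j) = 1/(2*j)
N(B) = B**2/26 (N(B) = ((1/2)/13)*B**2 = ((1/2)*(1/13))*B**2 = B**2/26)
N(-398)/n(-260, -380) = ((1/26)*(-398)**2)/(-380) = ((1/26)*158404)*(-1/380) = (79202/13)*(-1/380) = -39601/2470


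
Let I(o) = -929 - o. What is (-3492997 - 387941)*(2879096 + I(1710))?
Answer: -11163351276666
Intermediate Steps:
(-3492997 - 387941)*(2879096 + I(1710)) = (-3492997 - 387941)*(2879096 + (-929 - 1*1710)) = -3880938*(2879096 + (-929 - 1710)) = -3880938*(2879096 - 2639) = -3880938*2876457 = -11163351276666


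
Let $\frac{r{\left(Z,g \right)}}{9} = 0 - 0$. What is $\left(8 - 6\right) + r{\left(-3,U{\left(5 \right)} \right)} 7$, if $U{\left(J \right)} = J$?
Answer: $2$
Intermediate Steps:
$r{\left(Z,g \right)} = 0$ ($r{\left(Z,g \right)} = 9 \left(0 - 0\right) = 9 \left(0 + 0\right) = 9 \cdot 0 = 0$)
$\left(8 - 6\right) + r{\left(-3,U{\left(5 \right)} \right)} 7 = \left(8 - 6\right) + 0 \cdot 7 = 2 + 0 = 2$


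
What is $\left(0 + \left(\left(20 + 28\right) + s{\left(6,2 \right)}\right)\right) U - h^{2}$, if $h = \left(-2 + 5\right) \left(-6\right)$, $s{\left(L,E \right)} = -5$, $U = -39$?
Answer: $-2001$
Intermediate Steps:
$h = -18$ ($h = 3 \left(-6\right) = -18$)
$\left(0 + \left(\left(20 + 28\right) + s{\left(6,2 \right)}\right)\right) U - h^{2} = \left(0 + \left(\left(20 + 28\right) - 5\right)\right) \left(-39\right) - \left(-18\right)^{2} = \left(0 + \left(48 - 5\right)\right) \left(-39\right) - 324 = \left(0 + 43\right) \left(-39\right) - 324 = 43 \left(-39\right) - 324 = -1677 - 324 = -2001$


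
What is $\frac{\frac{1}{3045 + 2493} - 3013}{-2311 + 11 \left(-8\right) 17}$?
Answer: $\frac{16685993}{21083166} \approx 0.79144$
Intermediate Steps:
$\frac{\frac{1}{3045 + 2493} - 3013}{-2311 + 11 \left(-8\right) 17} = \frac{\frac{1}{5538} - 3013}{-2311 - 1496} = - \frac{16685993}{5538 \left(-3807\right)} = \left(- \frac{16685993}{5538}\right) \left(- \frac{1}{3807}\right) = \frac{16685993}{21083166}$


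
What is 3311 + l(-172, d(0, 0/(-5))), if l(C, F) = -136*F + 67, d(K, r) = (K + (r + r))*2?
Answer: 3378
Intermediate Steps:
d(K, r) = 2*K + 4*r (d(K, r) = (K + 2*r)*2 = 2*K + 4*r)
l(C, F) = 67 - 136*F
3311 + l(-172, d(0, 0/(-5))) = 3311 + (67 - 136*(2*0 + 4*(0/(-5)))) = 3311 + (67 - 136*(0 + 4*(0*(-⅕)))) = 3311 + (67 - 136*(0 + 4*0)) = 3311 + (67 - 136*(0 + 0)) = 3311 + (67 - 136*0) = 3311 + (67 + 0) = 3311 + 67 = 3378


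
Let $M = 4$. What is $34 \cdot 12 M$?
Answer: $1632$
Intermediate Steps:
$34 \cdot 12 M = 34 \cdot 12 \cdot 4 = 408 \cdot 4 = 1632$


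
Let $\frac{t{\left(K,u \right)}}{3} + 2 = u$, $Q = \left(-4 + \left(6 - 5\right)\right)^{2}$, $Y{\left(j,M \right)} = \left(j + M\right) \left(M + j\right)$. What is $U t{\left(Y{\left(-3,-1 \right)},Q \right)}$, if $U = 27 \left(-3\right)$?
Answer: $-1701$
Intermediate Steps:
$Y{\left(j,M \right)} = \left(M + j\right)^{2}$ ($Y{\left(j,M \right)} = \left(M + j\right) \left(M + j\right) = \left(M + j\right)^{2}$)
$Q = 9$ ($Q = \left(-4 + 1\right)^{2} = \left(-3\right)^{2} = 9$)
$U = -81$
$t{\left(K,u \right)} = -6 + 3 u$
$U t{\left(Y{\left(-3,-1 \right)},Q \right)} = - 81 \left(-6 + 3 \cdot 9\right) = - 81 \left(-6 + 27\right) = \left(-81\right) 21 = -1701$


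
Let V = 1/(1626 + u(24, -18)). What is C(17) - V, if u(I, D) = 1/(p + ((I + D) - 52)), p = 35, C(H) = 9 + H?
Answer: 464999/17885 ≈ 25.999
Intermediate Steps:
u(I, D) = 1/(-17 + D + I) (u(I, D) = 1/(35 + ((I + D) - 52)) = 1/(35 + ((D + I) - 52)) = 1/(35 + (-52 + D + I)) = 1/(-17 + D + I))
V = 11/17885 (V = 1/(1626 + 1/(-17 - 18 + 24)) = 1/(1626 + 1/(-11)) = 1/(1626 - 1/11) = 1/(17885/11) = 11/17885 ≈ 0.00061504)
C(17) - V = (9 + 17) - 1*11/17885 = 26 - 11/17885 = 464999/17885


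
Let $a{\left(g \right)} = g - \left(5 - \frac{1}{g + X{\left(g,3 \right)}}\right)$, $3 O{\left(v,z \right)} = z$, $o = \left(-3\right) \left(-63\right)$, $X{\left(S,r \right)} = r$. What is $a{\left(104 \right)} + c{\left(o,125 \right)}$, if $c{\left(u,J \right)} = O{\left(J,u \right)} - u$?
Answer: $- \frac{2888}{107} \approx -26.991$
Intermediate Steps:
$o = 189$
$O{\left(v,z \right)} = \frac{z}{3}$
$c{\left(u,J \right)} = - \frac{2 u}{3}$ ($c{\left(u,J \right)} = \frac{u}{3} - u = - \frac{2 u}{3}$)
$a{\left(g \right)} = -5 + g + \frac{1}{3 + g}$ ($a{\left(g \right)} = g - \left(5 - \frac{1}{g + 3}\right) = g - \left(5 - \frac{1}{3 + g}\right) = -5 + g + \frac{1}{3 + g}$)
$a{\left(104 \right)} + c{\left(o,125 \right)} = \frac{-14 + 104^{2} - 208}{3 + 104} - 126 = \frac{-14 + 10816 - 208}{107} - 126 = \frac{1}{107} \cdot 10594 - 126 = \frac{10594}{107} - 126 = - \frac{2888}{107}$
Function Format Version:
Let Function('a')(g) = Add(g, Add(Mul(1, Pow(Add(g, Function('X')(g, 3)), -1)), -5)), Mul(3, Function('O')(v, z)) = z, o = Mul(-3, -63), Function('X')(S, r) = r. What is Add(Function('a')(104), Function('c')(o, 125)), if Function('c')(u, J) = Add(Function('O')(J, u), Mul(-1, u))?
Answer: Rational(-2888, 107) ≈ -26.991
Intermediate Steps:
o = 189
Function('O')(v, z) = Mul(Rational(1, 3), z)
Function('c')(u, J) = Mul(Rational(-2, 3), u) (Function('c')(u, J) = Add(Mul(Rational(1, 3), u), Mul(-1, u)) = Mul(Rational(-2, 3), u))
Function('a')(g) = Add(-5, g, Pow(Add(3, g), -1)) (Function('a')(g) = Add(g, Add(Mul(1, Pow(Add(g, 3), -1)), -5)) = Add(g, Add(Mul(1, Pow(Add(3, g), -1)), -5)) = Add(g, Add(Pow(Add(3, g), -1), -5)) = Add(g, Add(-5, Pow(Add(3, g), -1))) = Add(-5, g, Pow(Add(3, g), -1)))
Add(Function('a')(104), Function('c')(o, 125)) = Add(Mul(Pow(Add(3, 104), -1), Add(-14, Pow(104, 2), Mul(-2, 104))), Mul(Rational(-2, 3), 189)) = Add(Mul(Pow(107, -1), Add(-14, 10816, -208)), -126) = Add(Mul(Rational(1, 107), 10594), -126) = Add(Rational(10594, 107), -126) = Rational(-2888, 107)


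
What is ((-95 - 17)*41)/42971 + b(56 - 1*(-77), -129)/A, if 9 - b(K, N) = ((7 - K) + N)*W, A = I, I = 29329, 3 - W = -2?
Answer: -79504004/1260296459 ≈ -0.063084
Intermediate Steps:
W = 5 (W = 3 - 1*(-2) = 3 + 2 = 5)
A = 29329
b(K, N) = -26 - 5*N + 5*K (b(K, N) = 9 - ((7 - K) + N)*5 = 9 - (7 + N - K)*5 = 9 - (35 - 5*K + 5*N) = 9 + (-35 - 5*N + 5*K) = -26 - 5*N + 5*K)
((-95 - 17)*41)/42971 + b(56 - 1*(-77), -129)/A = ((-95 - 17)*41)/42971 + (-26 - 5*(-129) + 5*(56 - 1*(-77)))/29329 = -112*41*(1/42971) + (-26 + 645 + 5*(56 + 77))*(1/29329) = -4592*1/42971 + (-26 + 645 + 5*133)*(1/29329) = -4592/42971 + (-26 + 645 + 665)*(1/29329) = -4592/42971 + 1284*(1/29329) = -4592/42971 + 1284/29329 = -79504004/1260296459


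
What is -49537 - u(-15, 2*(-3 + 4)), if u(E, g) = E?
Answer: -49522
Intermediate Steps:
-49537 - u(-15, 2*(-3 + 4)) = -49537 - 1*(-15) = -49537 + 15 = -49522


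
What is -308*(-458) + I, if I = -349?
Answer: 140715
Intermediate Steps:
-308*(-458) + I = -308*(-458) - 349 = 141064 - 349 = 140715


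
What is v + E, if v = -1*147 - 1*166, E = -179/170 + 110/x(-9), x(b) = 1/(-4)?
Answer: -128189/170 ≈ -754.05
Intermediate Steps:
x(b) = -¼
E = -74979/170 (E = -179/170 + 110/(-¼) = -179*1/170 + 110*(-4) = -179/170 - 440 = -74979/170 ≈ -441.05)
v = -313 (v = -147 - 166 = -313)
v + E = -313 - 74979/170 = -128189/170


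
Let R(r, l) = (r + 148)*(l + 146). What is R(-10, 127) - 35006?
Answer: 2668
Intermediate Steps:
R(r, l) = (146 + l)*(148 + r) (R(r, l) = (148 + r)*(146 + l) = (146 + l)*(148 + r))
R(-10, 127) - 35006 = (21608 + 146*(-10) + 148*127 + 127*(-10)) - 35006 = (21608 - 1460 + 18796 - 1270) - 35006 = 37674 - 35006 = 2668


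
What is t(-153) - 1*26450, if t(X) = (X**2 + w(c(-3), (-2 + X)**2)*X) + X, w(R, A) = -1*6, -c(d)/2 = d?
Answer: -2276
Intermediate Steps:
c(d) = -2*d
w(R, A) = -6
t(X) = X**2 - 5*X (t(X) = (X**2 - 6*X) + X = X**2 - 5*X)
t(-153) - 1*26450 = -153*(-5 - 153) - 1*26450 = -153*(-158) - 26450 = 24174 - 26450 = -2276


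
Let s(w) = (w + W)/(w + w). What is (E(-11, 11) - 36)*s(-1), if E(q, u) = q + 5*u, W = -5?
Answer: 24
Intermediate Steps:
s(w) = (-5 + w)/(2*w) (s(w) = (w - 5)/(w + w) = (-5 + w)/((2*w)) = (-5 + w)*(1/(2*w)) = (-5 + w)/(2*w))
(E(-11, 11) - 36)*s(-1) = ((-11 + 5*11) - 36)*((½)*(-5 - 1)/(-1)) = ((-11 + 55) - 36)*((½)*(-1)*(-6)) = (44 - 36)*3 = 8*3 = 24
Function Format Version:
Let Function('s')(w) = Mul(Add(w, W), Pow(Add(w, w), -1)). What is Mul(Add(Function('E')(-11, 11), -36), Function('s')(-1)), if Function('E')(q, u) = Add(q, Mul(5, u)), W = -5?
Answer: 24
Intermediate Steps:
Function('s')(w) = Mul(Rational(1, 2), Pow(w, -1), Add(-5, w)) (Function('s')(w) = Mul(Add(w, -5), Pow(Add(w, w), -1)) = Mul(Add(-5, w), Pow(Mul(2, w), -1)) = Mul(Add(-5, w), Mul(Rational(1, 2), Pow(w, -1))) = Mul(Rational(1, 2), Pow(w, -1), Add(-5, w)))
Mul(Add(Function('E')(-11, 11), -36), Function('s')(-1)) = Mul(Add(Add(-11, Mul(5, 11)), -36), Mul(Rational(1, 2), Pow(-1, -1), Add(-5, -1))) = Mul(Add(Add(-11, 55), -36), Mul(Rational(1, 2), -1, -6)) = Mul(Add(44, -36), 3) = Mul(8, 3) = 24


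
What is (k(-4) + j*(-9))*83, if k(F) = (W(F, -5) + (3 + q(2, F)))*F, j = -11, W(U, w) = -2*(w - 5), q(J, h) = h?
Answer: 1909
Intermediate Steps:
W(U, w) = 10 - 2*w (W(U, w) = -2*(-5 + w) = 10 - 2*w)
k(F) = F*(23 + F) (k(F) = ((10 - 2*(-5)) + (3 + F))*F = ((10 + 10) + (3 + F))*F = (20 + (3 + F))*F = (23 + F)*F = F*(23 + F))
(k(-4) + j*(-9))*83 = (-4*(23 - 4) - 11*(-9))*83 = (-4*19 + 99)*83 = (-76 + 99)*83 = 23*83 = 1909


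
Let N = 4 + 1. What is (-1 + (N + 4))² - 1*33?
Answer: 31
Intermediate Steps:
N = 5
(-1 + (N + 4))² - 1*33 = (-1 + (5 + 4))² - 1*33 = (-1 + 9)² - 33 = 8² - 33 = 64 - 33 = 31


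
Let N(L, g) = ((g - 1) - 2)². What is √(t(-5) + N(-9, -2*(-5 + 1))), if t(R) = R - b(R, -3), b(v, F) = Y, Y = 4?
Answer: 4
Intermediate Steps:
b(v, F) = 4
N(L, g) = (-3 + g)² (N(L, g) = ((-1 + g) - 2)² = (-3 + g)²)
t(R) = -4 + R (t(R) = R - 1*4 = R - 4 = -4 + R)
√(t(-5) + N(-9, -2*(-5 + 1))) = √((-4 - 5) + (-3 - 2*(-5 + 1))²) = √(-9 + (-3 - 2*(-4))²) = √(-9 + (-3 + 8)²) = √(-9 + 5²) = √(-9 + 25) = √16 = 4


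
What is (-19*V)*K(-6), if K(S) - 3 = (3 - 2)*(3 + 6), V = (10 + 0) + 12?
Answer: -5016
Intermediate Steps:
V = 22 (V = 10 + 12 = 22)
K(S) = 12 (K(S) = 3 + (3 - 2)*(3 + 6) = 3 + 1*9 = 3 + 9 = 12)
(-19*V)*K(-6) = -19*22*12 = -418*12 = -5016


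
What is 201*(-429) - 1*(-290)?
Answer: -85939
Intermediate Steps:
201*(-429) - 1*(-290) = -86229 + 290 = -85939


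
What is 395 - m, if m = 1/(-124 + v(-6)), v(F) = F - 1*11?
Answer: 55696/141 ≈ 395.01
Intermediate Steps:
v(F) = -11 + F (v(F) = F - 11 = -11 + F)
m = -1/141 (m = 1/(-124 + (-11 - 6)) = 1/(-124 - 17) = 1/(-141) = -1/141 ≈ -0.0070922)
395 - m = 395 - 1*(-1/141) = 395 + 1/141 = 55696/141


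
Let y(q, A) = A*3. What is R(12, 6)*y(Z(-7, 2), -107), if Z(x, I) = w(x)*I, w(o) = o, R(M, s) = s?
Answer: -1926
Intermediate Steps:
Z(x, I) = I*x (Z(x, I) = x*I = I*x)
y(q, A) = 3*A
R(12, 6)*y(Z(-7, 2), -107) = 6*(3*(-107)) = 6*(-321) = -1926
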